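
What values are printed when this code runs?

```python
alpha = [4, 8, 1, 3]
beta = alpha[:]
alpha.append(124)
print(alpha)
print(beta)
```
[4, 8, 1, 3, 124]
[4, 8, 1, 3]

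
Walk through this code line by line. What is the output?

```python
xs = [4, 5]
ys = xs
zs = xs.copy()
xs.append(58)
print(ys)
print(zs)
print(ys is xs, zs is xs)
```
[4, 5, 58]
[4, 5]
True False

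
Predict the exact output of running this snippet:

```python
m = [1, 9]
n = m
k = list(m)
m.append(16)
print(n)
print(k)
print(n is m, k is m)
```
[1, 9, 16]
[1, 9]
True False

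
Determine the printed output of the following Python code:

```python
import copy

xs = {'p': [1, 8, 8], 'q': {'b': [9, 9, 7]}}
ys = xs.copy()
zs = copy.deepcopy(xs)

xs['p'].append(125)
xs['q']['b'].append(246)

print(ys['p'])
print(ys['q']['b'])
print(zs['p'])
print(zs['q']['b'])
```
[1, 8, 8, 125]
[9, 9, 7, 246]
[1, 8, 8]
[9, 9, 7]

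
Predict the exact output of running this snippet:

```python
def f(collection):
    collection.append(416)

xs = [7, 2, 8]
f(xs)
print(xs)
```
[7, 2, 8, 416]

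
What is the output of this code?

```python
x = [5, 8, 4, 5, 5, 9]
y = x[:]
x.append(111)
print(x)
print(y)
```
[5, 8, 4, 5, 5, 9, 111]
[5, 8, 4, 5, 5, 9]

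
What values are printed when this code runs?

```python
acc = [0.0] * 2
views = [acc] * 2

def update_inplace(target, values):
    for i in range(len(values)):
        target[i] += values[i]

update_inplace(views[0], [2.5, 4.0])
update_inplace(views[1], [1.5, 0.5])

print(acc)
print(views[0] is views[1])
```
[4.0, 4.5]
True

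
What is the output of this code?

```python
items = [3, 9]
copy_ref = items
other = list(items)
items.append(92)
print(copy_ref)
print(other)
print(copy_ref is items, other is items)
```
[3, 9, 92]
[3, 9]
True False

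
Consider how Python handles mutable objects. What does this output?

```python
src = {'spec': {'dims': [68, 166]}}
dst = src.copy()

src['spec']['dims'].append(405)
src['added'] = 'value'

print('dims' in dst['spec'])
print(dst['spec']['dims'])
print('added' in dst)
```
True
[68, 166, 405]
False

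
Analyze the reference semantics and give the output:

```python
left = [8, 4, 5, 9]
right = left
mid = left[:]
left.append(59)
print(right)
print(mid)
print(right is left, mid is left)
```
[8, 4, 5, 9, 59]
[8, 4, 5, 9]
True False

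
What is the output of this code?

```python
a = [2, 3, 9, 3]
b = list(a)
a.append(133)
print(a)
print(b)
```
[2, 3, 9, 3, 133]
[2, 3, 9, 3]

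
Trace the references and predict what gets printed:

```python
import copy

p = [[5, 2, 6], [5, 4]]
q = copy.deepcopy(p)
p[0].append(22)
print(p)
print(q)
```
[[5, 2, 6, 22], [5, 4]]
[[5, 2, 6], [5, 4]]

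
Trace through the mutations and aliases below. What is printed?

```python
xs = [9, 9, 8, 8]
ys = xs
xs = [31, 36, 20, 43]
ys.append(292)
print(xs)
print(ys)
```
[31, 36, 20, 43]
[9, 9, 8, 8, 292]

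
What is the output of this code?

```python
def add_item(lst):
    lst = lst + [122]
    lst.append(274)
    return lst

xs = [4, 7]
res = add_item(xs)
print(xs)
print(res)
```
[4, 7]
[4, 7, 122, 274]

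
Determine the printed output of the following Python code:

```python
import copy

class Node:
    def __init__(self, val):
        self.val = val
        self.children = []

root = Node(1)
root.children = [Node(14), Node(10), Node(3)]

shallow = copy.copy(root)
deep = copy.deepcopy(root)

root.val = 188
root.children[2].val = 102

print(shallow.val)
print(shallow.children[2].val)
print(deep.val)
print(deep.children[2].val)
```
1
102
1
3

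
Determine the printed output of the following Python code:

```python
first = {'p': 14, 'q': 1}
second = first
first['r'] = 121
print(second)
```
{'p': 14, 'q': 1, 'r': 121}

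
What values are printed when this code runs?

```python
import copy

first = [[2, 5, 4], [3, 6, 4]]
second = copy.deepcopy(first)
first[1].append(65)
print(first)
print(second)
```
[[2, 5, 4], [3, 6, 4, 65]]
[[2, 5, 4], [3, 6, 4]]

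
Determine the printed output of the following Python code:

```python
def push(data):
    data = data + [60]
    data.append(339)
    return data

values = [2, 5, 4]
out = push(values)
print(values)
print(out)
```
[2, 5, 4]
[2, 5, 4, 60, 339]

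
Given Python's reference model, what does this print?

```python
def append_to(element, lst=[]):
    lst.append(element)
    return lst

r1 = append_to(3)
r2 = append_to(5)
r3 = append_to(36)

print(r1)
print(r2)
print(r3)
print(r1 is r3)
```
[3, 5, 36]
[3, 5, 36]
[3, 5, 36]
True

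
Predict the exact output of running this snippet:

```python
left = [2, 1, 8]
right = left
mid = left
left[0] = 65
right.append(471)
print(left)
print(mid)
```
[65, 1, 8, 471]
[65, 1, 8, 471]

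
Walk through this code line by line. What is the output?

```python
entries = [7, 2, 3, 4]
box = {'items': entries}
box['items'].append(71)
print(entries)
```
[7, 2, 3, 4, 71]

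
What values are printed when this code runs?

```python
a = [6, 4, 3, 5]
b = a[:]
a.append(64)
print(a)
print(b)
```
[6, 4, 3, 5, 64]
[6, 4, 3, 5]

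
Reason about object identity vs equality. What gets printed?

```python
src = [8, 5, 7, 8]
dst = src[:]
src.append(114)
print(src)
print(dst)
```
[8, 5, 7, 8, 114]
[8, 5, 7, 8]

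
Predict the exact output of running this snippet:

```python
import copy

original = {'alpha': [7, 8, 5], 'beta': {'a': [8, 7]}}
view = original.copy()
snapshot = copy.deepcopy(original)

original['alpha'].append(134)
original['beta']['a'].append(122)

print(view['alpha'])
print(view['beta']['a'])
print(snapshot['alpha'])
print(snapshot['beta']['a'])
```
[7, 8, 5, 134]
[8, 7, 122]
[7, 8, 5]
[8, 7]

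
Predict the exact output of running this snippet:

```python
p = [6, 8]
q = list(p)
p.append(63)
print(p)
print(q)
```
[6, 8, 63]
[6, 8]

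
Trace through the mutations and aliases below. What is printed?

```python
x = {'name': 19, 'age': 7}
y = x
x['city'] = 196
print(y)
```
{'name': 19, 'age': 7, 'city': 196}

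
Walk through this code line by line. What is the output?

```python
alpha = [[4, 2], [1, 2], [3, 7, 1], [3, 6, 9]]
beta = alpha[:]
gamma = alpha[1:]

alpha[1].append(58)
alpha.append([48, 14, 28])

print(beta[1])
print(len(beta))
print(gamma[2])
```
[1, 2, 58]
4
[3, 6, 9]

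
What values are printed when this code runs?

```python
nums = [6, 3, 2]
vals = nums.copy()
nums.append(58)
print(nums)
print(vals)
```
[6, 3, 2, 58]
[6, 3, 2]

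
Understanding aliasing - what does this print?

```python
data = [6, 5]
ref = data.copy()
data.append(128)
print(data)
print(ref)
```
[6, 5, 128]
[6, 5]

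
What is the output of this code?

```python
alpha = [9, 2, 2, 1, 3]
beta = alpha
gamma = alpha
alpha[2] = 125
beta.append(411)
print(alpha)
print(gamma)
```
[9, 2, 125, 1, 3, 411]
[9, 2, 125, 1, 3, 411]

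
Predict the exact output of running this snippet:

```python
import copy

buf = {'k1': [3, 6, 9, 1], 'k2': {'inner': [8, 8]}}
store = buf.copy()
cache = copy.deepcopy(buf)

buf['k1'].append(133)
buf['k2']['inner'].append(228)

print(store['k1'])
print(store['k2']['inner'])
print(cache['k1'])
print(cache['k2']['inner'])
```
[3, 6, 9, 1, 133]
[8, 8, 228]
[3, 6, 9, 1]
[8, 8]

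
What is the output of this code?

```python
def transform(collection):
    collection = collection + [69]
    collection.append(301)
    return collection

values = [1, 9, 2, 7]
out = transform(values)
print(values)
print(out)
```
[1, 9, 2, 7]
[1, 9, 2, 7, 69, 301]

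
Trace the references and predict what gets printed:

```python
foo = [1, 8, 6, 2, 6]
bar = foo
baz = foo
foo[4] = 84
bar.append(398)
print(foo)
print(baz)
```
[1, 8, 6, 2, 84, 398]
[1, 8, 6, 2, 84, 398]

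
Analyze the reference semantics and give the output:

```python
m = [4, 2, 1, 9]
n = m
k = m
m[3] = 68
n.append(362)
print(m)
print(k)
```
[4, 2, 1, 68, 362]
[4, 2, 1, 68, 362]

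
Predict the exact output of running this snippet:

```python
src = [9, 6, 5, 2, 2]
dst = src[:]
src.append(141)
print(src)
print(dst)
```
[9, 6, 5, 2, 2, 141]
[9, 6, 5, 2, 2]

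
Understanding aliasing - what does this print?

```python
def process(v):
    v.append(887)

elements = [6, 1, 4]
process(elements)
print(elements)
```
[6, 1, 4, 887]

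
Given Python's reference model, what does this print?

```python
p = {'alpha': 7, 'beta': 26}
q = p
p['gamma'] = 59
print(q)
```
{'alpha': 7, 'beta': 26, 'gamma': 59}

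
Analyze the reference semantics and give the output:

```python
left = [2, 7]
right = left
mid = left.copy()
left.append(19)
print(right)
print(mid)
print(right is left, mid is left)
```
[2, 7, 19]
[2, 7]
True False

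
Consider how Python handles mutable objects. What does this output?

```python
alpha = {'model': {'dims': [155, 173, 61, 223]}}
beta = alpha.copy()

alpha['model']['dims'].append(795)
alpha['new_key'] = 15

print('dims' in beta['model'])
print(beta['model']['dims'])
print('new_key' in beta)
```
True
[155, 173, 61, 223, 795]
False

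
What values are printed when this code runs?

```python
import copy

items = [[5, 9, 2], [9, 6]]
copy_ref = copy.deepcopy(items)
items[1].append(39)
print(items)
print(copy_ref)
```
[[5, 9, 2], [9, 6, 39]]
[[5, 9, 2], [9, 6]]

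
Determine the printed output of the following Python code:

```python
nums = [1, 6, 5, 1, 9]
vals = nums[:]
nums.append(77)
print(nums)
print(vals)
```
[1, 6, 5, 1, 9, 77]
[1, 6, 5, 1, 9]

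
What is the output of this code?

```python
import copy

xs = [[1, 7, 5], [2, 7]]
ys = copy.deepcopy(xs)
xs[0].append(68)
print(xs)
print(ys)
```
[[1, 7, 5, 68], [2, 7]]
[[1, 7, 5], [2, 7]]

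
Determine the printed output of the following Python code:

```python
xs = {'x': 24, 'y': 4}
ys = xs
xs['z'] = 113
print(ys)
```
{'x': 24, 'y': 4, 'z': 113}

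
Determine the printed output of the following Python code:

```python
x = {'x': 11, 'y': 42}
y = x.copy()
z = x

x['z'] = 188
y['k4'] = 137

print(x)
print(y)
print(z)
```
{'x': 11, 'y': 42, 'z': 188}
{'x': 11, 'y': 42, 'k4': 137}
{'x': 11, 'y': 42, 'z': 188}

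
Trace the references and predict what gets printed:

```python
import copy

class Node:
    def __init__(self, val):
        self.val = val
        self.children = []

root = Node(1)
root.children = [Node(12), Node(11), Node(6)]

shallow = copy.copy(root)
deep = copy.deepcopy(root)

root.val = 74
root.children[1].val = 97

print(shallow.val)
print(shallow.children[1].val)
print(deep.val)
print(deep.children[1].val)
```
1
97
1
11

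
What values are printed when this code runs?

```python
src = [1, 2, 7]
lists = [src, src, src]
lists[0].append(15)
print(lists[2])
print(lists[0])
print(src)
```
[1, 2, 7, 15]
[1, 2, 7, 15]
[1, 2, 7, 15]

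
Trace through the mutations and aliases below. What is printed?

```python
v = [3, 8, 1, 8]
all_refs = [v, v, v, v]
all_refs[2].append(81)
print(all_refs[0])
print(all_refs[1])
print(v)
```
[3, 8, 1, 8, 81]
[3, 8, 1, 8, 81]
[3, 8, 1, 8, 81]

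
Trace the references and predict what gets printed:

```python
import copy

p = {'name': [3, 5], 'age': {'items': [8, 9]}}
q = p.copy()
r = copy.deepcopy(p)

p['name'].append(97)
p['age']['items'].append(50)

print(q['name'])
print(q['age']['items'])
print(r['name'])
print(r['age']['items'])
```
[3, 5, 97]
[8, 9, 50]
[3, 5]
[8, 9]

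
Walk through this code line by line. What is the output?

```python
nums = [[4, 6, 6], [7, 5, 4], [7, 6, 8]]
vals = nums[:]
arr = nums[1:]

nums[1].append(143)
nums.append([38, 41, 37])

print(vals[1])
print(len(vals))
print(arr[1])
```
[7, 5, 4, 143]
3
[7, 6, 8]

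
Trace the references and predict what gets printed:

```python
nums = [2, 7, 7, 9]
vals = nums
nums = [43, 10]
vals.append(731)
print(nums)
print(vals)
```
[43, 10]
[2, 7, 7, 9, 731]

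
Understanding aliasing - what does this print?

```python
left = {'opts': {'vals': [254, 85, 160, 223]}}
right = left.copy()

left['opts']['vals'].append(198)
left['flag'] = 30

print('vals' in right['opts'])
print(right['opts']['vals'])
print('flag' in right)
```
True
[254, 85, 160, 223, 198]
False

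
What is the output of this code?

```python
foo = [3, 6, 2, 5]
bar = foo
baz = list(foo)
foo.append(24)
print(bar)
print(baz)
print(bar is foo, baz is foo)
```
[3, 6, 2, 5, 24]
[3, 6, 2, 5]
True False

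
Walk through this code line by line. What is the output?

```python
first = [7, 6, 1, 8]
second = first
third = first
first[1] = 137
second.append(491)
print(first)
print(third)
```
[7, 137, 1, 8, 491]
[7, 137, 1, 8, 491]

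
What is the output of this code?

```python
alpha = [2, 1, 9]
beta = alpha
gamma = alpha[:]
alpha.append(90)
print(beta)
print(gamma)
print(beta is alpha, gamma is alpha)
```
[2, 1, 9, 90]
[2, 1, 9]
True False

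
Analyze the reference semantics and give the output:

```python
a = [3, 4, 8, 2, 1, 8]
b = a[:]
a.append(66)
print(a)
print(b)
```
[3, 4, 8, 2, 1, 8, 66]
[3, 4, 8, 2, 1, 8]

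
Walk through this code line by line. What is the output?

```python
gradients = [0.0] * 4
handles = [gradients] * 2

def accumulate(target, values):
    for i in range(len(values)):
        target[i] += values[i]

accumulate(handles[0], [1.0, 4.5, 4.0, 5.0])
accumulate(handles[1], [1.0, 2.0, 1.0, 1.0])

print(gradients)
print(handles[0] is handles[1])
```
[2.0, 6.5, 5.0, 6.0]
True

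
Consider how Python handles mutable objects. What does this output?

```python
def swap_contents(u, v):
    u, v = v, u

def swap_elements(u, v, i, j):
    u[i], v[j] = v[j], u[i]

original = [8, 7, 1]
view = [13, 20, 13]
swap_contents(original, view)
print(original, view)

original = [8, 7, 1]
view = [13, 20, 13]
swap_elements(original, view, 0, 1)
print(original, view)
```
[8, 7, 1] [13, 20, 13]
[20, 7, 1] [13, 8, 13]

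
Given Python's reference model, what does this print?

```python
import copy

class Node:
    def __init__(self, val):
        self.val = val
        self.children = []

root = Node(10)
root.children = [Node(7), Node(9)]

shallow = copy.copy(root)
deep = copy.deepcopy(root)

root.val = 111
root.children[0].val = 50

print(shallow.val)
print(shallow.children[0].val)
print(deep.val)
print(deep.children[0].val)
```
10
50
10
7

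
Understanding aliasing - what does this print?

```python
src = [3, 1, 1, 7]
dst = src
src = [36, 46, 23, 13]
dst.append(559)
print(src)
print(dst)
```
[36, 46, 23, 13]
[3, 1, 1, 7, 559]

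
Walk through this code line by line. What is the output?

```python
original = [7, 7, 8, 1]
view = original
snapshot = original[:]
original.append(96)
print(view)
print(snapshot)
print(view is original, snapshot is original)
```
[7, 7, 8, 1, 96]
[7, 7, 8, 1]
True False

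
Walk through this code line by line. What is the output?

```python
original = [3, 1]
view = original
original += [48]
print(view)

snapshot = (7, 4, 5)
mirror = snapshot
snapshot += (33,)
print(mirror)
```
[3, 1, 48]
(7, 4, 5)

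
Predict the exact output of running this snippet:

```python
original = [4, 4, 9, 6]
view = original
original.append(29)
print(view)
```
[4, 4, 9, 6, 29]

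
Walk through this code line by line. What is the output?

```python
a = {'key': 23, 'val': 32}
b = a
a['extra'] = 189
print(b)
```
{'key': 23, 'val': 32, 'extra': 189}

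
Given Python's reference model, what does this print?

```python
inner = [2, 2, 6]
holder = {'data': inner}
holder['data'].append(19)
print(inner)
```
[2, 2, 6, 19]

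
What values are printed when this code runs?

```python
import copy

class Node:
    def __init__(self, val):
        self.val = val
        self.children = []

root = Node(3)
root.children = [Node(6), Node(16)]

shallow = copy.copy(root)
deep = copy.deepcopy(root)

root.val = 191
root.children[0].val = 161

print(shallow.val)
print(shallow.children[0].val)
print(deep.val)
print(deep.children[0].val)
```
3
161
3
6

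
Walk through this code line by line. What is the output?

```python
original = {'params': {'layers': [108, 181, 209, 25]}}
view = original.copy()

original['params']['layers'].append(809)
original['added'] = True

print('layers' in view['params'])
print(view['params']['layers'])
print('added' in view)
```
True
[108, 181, 209, 25, 809]
False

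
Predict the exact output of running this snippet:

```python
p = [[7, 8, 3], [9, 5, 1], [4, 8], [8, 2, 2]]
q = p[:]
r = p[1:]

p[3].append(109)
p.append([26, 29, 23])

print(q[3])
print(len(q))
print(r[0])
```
[8, 2, 2, 109]
4
[9, 5, 1]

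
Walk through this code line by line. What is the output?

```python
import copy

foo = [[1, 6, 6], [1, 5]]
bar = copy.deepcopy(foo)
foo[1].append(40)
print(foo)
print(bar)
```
[[1, 6, 6], [1, 5, 40]]
[[1, 6, 6], [1, 5]]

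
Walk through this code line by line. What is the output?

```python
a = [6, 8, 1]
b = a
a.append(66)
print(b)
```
[6, 8, 1, 66]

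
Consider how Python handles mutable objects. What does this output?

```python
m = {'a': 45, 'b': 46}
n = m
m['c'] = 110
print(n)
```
{'a': 45, 'b': 46, 'c': 110}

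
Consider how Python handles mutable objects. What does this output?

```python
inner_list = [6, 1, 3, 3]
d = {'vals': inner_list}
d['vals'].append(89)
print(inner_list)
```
[6, 1, 3, 3, 89]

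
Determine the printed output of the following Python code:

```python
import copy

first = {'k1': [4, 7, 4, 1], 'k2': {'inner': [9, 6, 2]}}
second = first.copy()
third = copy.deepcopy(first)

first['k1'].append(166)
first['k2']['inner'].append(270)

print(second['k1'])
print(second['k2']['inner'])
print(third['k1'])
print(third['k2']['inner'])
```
[4, 7, 4, 1, 166]
[9, 6, 2, 270]
[4, 7, 4, 1]
[9, 6, 2]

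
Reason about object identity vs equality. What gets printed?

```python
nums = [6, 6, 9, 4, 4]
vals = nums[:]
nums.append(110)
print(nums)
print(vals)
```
[6, 6, 9, 4, 4, 110]
[6, 6, 9, 4, 4]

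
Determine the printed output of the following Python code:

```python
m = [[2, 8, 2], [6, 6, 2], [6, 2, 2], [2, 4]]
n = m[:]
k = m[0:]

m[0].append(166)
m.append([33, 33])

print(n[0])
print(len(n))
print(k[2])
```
[2, 8, 2, 166]
4
[6, 2, 2]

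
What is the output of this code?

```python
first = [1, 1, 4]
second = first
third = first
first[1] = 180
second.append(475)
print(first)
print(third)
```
[1, 180, 4, 475]
[1, 180, 4, 475]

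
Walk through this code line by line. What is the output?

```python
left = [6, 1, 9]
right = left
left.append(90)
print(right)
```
[6, 1, 9, 90]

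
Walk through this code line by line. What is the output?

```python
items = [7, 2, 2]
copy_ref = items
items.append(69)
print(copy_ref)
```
[7, 2, 2, 69]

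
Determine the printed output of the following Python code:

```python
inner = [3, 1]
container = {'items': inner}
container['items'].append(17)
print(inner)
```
[3, 1, 17]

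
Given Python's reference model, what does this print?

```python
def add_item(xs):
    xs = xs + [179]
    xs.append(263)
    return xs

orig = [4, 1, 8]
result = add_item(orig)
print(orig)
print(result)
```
[4, 1, 8]
[4, 1, 8, 179, 263]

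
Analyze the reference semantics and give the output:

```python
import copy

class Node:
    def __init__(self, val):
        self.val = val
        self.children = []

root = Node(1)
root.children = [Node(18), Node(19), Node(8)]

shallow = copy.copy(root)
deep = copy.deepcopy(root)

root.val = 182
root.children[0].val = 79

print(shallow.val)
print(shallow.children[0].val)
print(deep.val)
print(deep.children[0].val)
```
1
79
1
18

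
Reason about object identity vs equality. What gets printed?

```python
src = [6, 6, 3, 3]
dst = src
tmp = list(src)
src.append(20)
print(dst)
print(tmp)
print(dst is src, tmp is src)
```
[6, 6, 3, 3, 20]
[6, 6, 3, 3]
True False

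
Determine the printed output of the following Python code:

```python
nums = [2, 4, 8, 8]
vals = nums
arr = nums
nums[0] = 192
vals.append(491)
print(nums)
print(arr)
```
[192, 4, 8, 8, 491]
[192, 4, 8, 8, 491]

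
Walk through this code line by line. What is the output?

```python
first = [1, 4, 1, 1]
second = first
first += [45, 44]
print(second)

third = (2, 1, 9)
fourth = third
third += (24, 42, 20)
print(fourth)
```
[1, 4, 1, 1, 45, 44]
(2, 1, 9)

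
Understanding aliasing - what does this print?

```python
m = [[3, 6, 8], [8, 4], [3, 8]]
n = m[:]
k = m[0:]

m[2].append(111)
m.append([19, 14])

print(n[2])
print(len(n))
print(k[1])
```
[3, 8, 111]
3
[8, 4]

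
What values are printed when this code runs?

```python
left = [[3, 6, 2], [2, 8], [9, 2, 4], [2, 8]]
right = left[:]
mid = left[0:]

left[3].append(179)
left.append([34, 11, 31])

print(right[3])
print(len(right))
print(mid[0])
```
[2, 8, 179]
4
[3, 6, 2]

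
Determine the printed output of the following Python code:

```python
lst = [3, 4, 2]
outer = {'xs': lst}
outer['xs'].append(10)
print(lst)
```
[3, 4, 2, 10]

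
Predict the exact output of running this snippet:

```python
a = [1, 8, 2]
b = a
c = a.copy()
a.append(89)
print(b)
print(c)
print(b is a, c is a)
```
[1, 8, 2, 89]
[1, 8, 2]
True False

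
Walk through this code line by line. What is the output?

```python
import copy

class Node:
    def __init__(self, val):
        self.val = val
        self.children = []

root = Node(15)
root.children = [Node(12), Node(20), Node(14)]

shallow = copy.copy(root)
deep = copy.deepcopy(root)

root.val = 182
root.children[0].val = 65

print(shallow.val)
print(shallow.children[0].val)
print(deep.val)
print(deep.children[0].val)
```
15
65
15
12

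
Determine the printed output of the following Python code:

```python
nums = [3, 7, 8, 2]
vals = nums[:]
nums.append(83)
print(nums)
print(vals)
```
[3, 7, 8, 2, 83]
[3, 7, 8, 2]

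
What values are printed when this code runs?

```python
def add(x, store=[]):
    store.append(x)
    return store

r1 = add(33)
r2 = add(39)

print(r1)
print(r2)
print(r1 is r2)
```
[33, 39]
[33, 39]
True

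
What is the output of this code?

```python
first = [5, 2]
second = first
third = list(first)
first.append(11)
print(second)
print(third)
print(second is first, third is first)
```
[5, 2, 11]
[5, 2]
True False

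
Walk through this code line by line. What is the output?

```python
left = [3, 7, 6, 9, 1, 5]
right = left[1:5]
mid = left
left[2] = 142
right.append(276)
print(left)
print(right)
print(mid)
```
[3, 7, 142, 9, 1, 5]
[7, 6, 9, 1, 276]
[3, 7, 142, 9, 1, 5]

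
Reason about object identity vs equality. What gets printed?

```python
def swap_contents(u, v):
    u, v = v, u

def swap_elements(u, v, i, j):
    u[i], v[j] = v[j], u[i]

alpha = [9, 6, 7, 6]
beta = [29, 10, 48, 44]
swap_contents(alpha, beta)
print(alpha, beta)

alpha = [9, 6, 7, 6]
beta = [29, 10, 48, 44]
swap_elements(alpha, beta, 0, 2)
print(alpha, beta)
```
[9, 6, 7, 6] [29, 10, 48, 44]
[48, 6, 7, 6] [29, 10, 9, 44]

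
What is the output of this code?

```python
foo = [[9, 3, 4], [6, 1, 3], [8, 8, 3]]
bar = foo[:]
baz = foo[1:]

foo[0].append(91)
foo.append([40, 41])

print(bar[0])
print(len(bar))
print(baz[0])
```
[9, 3, 4, 91]
3
[6, 1, 3]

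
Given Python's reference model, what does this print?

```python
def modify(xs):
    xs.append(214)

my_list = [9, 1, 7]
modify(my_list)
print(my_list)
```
[9, 1, 7, 214]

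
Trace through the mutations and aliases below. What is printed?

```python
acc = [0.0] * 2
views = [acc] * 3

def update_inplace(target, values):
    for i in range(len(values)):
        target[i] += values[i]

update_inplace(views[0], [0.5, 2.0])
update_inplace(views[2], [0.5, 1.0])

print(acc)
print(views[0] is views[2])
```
[1.0, 3.0]
True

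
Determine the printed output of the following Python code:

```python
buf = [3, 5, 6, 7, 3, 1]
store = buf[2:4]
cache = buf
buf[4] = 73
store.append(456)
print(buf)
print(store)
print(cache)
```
[3, 5, 6, 7, 73, 1]
[6, 7, 456]
[3, 5, 6, 7, 73, 1]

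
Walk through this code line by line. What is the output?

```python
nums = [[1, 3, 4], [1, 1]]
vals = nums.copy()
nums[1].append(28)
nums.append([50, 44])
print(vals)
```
[[1, 3, 4], [1, 1, 28]]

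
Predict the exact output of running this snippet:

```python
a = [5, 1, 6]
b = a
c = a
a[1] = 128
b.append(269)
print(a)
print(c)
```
[5, 128, 6, 269]
[5, 128, 6, 269]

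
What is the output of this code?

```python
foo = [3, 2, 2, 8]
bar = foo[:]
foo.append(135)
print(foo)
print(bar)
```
[3, 2, 2, 8, 135]
[3, 2, 2, 8]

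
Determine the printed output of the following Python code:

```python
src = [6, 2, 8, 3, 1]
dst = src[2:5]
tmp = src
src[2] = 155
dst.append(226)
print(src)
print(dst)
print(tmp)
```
[6, 2, 155, 3, 1]
[8, 3, 1, 226]
[6, 2, 155, 3, 1]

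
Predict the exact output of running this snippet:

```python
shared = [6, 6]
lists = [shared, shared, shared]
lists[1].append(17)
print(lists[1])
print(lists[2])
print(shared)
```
[6, 6, 17]
[6, 6, 17]
[6, 6, 17]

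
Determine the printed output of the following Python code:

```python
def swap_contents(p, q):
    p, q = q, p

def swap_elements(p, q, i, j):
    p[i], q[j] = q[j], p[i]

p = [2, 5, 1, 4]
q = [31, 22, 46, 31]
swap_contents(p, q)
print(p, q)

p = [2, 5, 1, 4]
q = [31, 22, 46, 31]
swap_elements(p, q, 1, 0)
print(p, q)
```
[2, 5, 1, 4] [31, 22, 46, 31]
[2, 31, 1, 4] [5, 22, 46, 31]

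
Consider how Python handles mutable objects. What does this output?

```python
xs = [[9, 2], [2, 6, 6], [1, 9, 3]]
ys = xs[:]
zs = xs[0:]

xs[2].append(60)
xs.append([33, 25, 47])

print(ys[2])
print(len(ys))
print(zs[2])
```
[1, 9, 3, 60]
3
[1, 9, 3, 60]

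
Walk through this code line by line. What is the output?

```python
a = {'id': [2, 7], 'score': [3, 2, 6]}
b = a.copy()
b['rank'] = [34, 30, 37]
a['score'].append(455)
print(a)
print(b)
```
{'id': [2, 7], 'score': [3, 2, 6, 455]}
{'id': [2, 7], 'score': [3, 2, 6, 455], 'rank': [34, 30, 37]}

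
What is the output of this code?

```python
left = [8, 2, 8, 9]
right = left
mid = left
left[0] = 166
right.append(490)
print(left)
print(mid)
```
[166, 2, 8, 9, 490]
[166, 2, 8, 9, 490]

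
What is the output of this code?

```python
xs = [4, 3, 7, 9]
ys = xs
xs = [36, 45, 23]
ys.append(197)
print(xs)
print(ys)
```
[36, 45, 23]
[4, 3, 7, 9, 197]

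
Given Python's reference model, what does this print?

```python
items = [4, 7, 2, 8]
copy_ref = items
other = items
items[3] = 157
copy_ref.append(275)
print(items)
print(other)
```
[4, 7, 2, 157, 275]
[4, 7, 2, 157, 275]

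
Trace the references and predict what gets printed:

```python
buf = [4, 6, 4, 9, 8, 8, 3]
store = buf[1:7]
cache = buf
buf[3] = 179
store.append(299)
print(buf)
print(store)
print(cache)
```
[4, 6, 4, 179, 8, 8, 3]
[6, 4, 9, 8, 8, 3, 299]
[4, 6, 4, 179, 8, 8, 3]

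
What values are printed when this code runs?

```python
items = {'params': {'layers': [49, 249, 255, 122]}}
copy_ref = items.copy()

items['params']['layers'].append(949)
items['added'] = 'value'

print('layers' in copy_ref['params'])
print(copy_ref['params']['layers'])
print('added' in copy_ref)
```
True
[49, 249, 255, 122, 949]
False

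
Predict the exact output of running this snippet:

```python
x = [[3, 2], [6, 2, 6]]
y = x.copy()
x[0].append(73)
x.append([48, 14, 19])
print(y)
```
[[3, 2, 73], [6, 2, 6]]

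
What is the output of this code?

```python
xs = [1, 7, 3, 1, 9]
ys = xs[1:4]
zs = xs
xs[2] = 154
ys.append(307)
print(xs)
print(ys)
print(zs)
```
[1, 7, 154, 1, 9]
[7, 3, 1, 307]
[1, 7, 154, 1, 9]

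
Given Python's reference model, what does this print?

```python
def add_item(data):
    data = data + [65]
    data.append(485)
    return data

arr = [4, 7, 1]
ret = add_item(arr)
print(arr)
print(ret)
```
[4, 7, 1]
[4, 7, 1, 65, 485]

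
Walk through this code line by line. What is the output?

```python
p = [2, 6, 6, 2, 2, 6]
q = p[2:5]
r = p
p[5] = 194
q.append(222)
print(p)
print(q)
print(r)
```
[2, 6, 6, 2, 2, 194]
[6, 2, 2, 222]
[2, 6, 6, 2, 2, 194]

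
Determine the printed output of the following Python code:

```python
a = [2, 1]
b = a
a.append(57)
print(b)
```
[2, 1, 57]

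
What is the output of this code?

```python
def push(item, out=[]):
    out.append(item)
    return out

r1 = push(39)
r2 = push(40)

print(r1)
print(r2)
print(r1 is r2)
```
[39, 40]
[39, 40]
True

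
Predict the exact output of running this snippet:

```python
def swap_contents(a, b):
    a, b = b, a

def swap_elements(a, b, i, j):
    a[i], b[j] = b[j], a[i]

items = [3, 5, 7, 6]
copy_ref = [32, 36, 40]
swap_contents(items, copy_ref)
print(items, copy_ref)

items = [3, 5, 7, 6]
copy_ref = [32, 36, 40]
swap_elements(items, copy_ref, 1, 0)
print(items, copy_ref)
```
[3, 5, 7, 6] [32, 36, 40]
[3, 32, 7, 6] [5, 36, 40]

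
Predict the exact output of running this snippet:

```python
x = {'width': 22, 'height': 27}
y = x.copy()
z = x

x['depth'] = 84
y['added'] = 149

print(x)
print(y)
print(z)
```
{'width': 22, 'height': 27, 'depth': 84}
{'width': 22, 'height': 27, 'added': 149}
{'width': 22, 'height': 27, 'depth': 84}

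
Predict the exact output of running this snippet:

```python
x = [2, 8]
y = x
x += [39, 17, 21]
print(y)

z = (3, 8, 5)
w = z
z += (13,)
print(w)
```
[2, 8, 39, 17, 21]
(3, 8, 5)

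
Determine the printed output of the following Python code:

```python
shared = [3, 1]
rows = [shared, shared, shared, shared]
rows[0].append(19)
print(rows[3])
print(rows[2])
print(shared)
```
[3, 1, 19]
[3, 1, 19]
[3, 1, 19]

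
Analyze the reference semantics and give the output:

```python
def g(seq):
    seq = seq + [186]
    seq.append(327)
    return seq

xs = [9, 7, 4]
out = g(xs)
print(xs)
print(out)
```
[9, 7, 4]
[9, 7, 4, 186, 327]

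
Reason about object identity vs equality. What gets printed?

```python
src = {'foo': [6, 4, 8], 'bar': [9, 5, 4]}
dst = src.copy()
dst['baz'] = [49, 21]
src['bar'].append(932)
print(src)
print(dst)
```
{'foo': [6, 4, 8], 'bar': [9, 5, 4, 932]}
{'foo': [6, 4, 8], 'bar': [9, 5, 4, 932], 'baz': [49, 21]}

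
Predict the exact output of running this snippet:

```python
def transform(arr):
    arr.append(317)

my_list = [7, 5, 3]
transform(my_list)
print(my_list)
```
[7, 5, 3, 317]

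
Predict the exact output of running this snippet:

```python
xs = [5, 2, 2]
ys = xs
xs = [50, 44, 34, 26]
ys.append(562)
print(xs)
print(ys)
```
[50, 44, 34, 26]
[5, 2, 2, 562]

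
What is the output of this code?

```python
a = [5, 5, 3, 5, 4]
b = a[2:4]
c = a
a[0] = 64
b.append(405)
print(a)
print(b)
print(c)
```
[64, 5, 3, 5, 4]
[3, 5, 405]
[64, 5, 3, 5, 4]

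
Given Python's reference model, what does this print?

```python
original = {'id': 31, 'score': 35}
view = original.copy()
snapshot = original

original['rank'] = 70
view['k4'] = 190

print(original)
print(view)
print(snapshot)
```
{'id': 31, 'score': 35, 'rank': 70}
{'id': 31, 'score': 35, 'k4': 190}
{'id': 31, 'score': 35, 'rank': 70}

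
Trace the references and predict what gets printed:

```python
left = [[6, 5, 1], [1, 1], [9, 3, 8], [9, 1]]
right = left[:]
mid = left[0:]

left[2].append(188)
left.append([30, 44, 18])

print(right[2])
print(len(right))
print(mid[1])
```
[9, 3, 8, 188]
4
[1, 1]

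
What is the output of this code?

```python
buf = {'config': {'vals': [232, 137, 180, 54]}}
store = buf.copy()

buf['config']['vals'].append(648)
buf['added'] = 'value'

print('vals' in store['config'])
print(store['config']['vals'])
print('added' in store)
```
True
[232, 137, 180, 54, 648]
False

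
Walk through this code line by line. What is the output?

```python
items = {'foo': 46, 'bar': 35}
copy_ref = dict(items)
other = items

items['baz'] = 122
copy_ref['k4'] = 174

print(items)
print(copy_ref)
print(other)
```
{'foo': 46, 'bar': 35, 'baz': 122}
{'foo': 46, 'bar': 35, 'k4': 174}
{'foo': 46, 'bar': 35, 'baz': 122}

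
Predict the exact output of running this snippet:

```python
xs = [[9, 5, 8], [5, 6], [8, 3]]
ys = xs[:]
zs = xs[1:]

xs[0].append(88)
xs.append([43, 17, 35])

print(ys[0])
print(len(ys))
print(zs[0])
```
[9, 5, 8, 88]
3
[5, 6]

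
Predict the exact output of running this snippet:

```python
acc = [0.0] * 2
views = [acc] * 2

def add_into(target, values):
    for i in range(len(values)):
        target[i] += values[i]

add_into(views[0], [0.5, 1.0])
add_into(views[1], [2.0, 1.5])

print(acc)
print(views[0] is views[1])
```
[2.5, 2.5]
True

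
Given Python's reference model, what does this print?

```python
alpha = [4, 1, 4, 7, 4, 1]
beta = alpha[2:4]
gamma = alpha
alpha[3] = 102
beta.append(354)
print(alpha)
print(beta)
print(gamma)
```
[4, 1, 4, 102, 4, 1]
[4, 7, 354]
[4, 1, 4, 102, 4, 1]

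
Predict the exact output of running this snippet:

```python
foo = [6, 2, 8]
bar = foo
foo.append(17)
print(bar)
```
[6, 2, 8, 17]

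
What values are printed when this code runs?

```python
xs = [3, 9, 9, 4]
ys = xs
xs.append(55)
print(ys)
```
[3, 9, 9, 4, 55]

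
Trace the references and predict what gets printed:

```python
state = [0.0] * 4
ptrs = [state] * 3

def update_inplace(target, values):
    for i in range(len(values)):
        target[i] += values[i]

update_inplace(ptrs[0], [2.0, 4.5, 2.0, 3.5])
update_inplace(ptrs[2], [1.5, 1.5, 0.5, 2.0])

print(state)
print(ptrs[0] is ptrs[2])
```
[3.5, 6.0, 2.5, 5.5]
True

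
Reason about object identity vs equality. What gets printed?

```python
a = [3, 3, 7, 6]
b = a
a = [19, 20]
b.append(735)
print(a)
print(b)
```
[19, 20]
[3, 3, 7, 6, 735]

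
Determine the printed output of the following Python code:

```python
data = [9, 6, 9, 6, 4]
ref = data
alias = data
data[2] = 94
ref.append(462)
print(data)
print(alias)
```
[9, 6, 94, 6, 4, 462]
[9, 6, 94, 6, 4, 462]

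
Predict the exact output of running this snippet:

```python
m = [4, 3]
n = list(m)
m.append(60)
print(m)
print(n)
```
[4, 3, 60]
[4, 3]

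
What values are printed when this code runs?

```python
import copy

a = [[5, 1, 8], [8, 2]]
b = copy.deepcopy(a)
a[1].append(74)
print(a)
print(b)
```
[[5, 1, 8], [8, 2, 74]]
[[5, 1, 8], [8, 2]]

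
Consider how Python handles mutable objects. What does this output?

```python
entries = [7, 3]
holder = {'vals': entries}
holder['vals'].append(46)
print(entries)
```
[7, 3, 46]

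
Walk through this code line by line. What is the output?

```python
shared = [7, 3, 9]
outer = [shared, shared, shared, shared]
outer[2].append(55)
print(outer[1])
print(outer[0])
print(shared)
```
[7, 3, 9, 55]
[7, 3, 9, 55]
[7, 3, 9, 55]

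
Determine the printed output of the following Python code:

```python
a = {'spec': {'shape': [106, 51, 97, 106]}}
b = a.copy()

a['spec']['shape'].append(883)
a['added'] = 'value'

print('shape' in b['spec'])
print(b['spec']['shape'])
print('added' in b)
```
True
[106, 51, 97, 106, 883]
False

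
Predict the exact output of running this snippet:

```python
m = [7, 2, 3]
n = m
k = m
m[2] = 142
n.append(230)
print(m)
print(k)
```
[7, 2, 142, 230]
[7, 2, 142, 230]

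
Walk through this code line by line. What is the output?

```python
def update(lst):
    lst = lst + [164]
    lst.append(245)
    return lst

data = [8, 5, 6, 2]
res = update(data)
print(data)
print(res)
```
[8, 5, 6, 2]
[8, 5, 6, 2, 164, 245]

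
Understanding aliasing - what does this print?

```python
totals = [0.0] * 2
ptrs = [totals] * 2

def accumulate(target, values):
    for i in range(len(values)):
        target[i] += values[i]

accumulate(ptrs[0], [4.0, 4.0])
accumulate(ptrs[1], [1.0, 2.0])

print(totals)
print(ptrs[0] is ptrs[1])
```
[5.0, 6.0]
True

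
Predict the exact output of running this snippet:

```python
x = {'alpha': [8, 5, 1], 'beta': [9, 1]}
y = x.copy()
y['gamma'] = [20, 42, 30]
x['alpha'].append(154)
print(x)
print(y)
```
{'alpha': [8, 5, 1, 154], 'beta': [9, 1]}
{'alpha': [8, 5, 1, 154], 'beta': [9, 1], 'gamma': [20, 42, 30]}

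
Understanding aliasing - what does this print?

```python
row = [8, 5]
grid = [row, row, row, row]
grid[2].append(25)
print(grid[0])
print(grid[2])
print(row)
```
[8, 5, 25]
[8, 5, 25]
[8, 5, 25]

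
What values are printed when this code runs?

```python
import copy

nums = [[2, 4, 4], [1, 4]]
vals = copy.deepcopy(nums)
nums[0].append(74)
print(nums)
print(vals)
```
[[2, 4, 4, 74], [1, 4]]
[[2, 4, 4], [1, 4]]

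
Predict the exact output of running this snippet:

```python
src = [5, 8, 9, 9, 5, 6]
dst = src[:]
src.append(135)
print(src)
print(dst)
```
[5, 8, 9, 9, 5, 6, 135]
[5, 8, 9, 9, 5, 6]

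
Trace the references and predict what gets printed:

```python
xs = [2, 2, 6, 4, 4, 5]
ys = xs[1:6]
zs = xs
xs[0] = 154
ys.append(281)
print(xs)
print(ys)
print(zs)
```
[154, 2, 6, 4, 4, 5]
[2, 6, 4, 4, 5, 281]
[154, 2, 6, 4, 4, 5]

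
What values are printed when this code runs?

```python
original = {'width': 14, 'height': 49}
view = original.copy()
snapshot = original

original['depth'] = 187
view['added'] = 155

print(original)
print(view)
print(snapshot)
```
{'width': 14, 'height': 49, 'depth': 187}
{'width': 14, 'height': 49, 'added': 155}
{'width': 14, 'height': 49, 'depth': 187}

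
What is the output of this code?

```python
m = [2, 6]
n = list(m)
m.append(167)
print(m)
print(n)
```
[2, 6, 167]
[2, 6]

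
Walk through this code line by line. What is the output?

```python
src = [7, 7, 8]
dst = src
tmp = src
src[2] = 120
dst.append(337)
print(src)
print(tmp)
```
[7, 7, 120, 337]
[7, 7, 120, 337]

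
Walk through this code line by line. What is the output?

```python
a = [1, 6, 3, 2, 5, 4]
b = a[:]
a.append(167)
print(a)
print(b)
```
[1, 6, 3, 2, 5, 4, 167]
[1, 6, 3, 2, 5, 4]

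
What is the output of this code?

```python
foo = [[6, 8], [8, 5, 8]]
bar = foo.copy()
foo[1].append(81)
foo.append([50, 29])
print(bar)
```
[[6, 8], [8, 5, 8, 81]]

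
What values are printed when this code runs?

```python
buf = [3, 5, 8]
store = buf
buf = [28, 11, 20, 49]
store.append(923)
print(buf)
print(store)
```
[28, 11, 20, 49]
[3, 5, 8, 923]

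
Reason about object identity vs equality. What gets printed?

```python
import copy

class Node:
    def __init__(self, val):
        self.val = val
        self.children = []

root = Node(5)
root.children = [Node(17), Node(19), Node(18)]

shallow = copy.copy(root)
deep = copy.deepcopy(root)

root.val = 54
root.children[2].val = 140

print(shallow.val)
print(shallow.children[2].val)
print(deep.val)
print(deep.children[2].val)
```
5
140
5
18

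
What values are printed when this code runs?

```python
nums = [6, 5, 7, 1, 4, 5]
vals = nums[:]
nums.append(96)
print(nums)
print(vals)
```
[6, 5, 7, 1, 4, 5, 96]
[6, 5, 7, 1, 4, 5]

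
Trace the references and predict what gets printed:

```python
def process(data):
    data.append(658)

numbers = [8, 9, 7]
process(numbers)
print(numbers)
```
[8, 9, 7, 658]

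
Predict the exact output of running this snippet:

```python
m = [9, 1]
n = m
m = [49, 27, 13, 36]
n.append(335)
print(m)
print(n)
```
[49, 27, 13, 36]
[9, 1, 335]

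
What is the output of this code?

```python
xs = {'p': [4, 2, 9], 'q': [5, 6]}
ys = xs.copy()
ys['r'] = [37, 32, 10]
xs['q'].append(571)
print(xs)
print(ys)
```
{'p': [4, 2, 9], 'q': [5, 6, 571]}
{'p': [4, 2, 9], 'q': [5, 6, 571], 'r': [37, 32, 10]}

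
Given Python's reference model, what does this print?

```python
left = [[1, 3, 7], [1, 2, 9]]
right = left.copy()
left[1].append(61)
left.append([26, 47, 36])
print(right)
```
[[1, 3, 7], [1, 2, 9, 61]]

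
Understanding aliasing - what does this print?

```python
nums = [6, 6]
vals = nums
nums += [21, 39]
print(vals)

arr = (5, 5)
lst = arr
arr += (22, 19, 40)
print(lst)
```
[6, 6, 21, 39]
(5, 5)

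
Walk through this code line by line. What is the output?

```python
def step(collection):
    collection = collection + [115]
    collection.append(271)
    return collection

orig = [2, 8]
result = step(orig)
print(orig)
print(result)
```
[2, 8]
[2, 8, 115, 271]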